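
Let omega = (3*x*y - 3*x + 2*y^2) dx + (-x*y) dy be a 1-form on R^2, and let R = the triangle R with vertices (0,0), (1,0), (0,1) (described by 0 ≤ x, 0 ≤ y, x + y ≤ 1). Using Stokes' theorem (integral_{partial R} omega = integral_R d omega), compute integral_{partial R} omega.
integral_(partial R) omega = -4/3

Stokes: integral_partial_R omega = integral_R d omega with d omega = (∂Q/∂x - ∂P/∂y) dx ∧ dy.
  ∂Q/∂x = -y
  ∂P/∂y = 3*x + 4*y
  integrand = ∂Q/∂x - ∂P/∂y = -3*x - 5*y.
Integrating over R: integral_0^1 integral_0^{1-x} (-3*x - 5*y) dy dx = -4/3.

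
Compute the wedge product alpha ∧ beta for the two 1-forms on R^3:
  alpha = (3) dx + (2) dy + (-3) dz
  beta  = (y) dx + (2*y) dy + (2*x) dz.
alpha ∧ beta = (4*y) dx ∧ dy + (6*x + 3*y) dx ∧ dz + (4*x + 6*y) dy ∧ dz

Distribute the wedge, using dx_i ∧ dx_j = -dx_j ∧ dx_i and dx_i ∧ dx_i = 0. For each pair (i, j) with i < j, the coefficient of dx_i ∧ dx_j in alpha ∧ beta is (alpha_i * beta_j - alpha_j * beta_i). Collecting: alpha ∧ beta = (4*y) dx ∧ dy + (6*x + 3*y) dx ∧ dz + (4*x + 6*y) dy ∧ dz.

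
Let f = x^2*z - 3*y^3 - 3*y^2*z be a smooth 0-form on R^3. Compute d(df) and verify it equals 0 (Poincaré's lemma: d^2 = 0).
d(df) = 0

Step 1: df = sum_i (∂f/∂x_i) dx_i = (2*x*z) dx + (3*y*(-3*y - 2*z)) dy + (x^2 - 3*y^2) dz.
Step 2: Apply d again. Using the 1-form formula, the coefficient of dx ∧ dy in d(df) is ∂^2 f/∂x ∂y - ∂^2 f/∂y ∂x = (0) - (0) = 0 (equality of mixed partials for smooth f).
Similarly for dx ∧ dz and dy ∧ dz — all coefficients vanish. So d(df) = 0.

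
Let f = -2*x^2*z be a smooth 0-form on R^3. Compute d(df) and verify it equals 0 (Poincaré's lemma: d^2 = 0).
d(df) = 0

Step 1: df = sum_i (∂f/∂x_i) dx_i = (-4*x*z) dx + (0) dy + (-2*x^2) dz.
Step 2: Apply d again. Using the 1-form formula, the coefficient of dx ∧ dy in d(df) is ∂^2 f/∂x ∂y - ∂^2 f/∂y ∂x = (0) - (0) = 0 (equality of mixed partials for smooth f).
Similarly for dx ∧ dz and dy ∧ dz — all coefficients vanish. So d(df) = 0.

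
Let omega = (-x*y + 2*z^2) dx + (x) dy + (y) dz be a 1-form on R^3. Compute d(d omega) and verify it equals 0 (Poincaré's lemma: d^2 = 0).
d(d omega) = 0

Step 1: d omega = sum_{i<j} (∂f_j/∂x_i - ∂f_i/∂x_j) dx_i ∧ dx_j:
  coeff of dx ∧ dy: x + 1
  coeff of dx ∧ dz: -4*z
  coeff of dy ∧ dz: 1
Step 2: Apply d again to each 2-form coefficient. The only possible 3-form in R^3 is dx ∧ dy ∧ dz, with coefficient
  ∂(coeff of dy∧dz)/∂x - ∂(coeff of dx∧dz)/∂y + ∂(coeff of dx∧dy)/∂z
  = ∂/∂x (1) - ∂/∂y (-4*z) + ∂/∂z (x + 1).
Each of these terms simplifies to sums of mixed partials that cancel in pairs. The result is 0 (by equality of mixed partials for smooth functions — Schwarz / Clairaut).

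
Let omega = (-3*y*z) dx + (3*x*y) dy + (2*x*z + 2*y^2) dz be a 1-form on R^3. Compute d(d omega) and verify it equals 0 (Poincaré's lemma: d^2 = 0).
d(d omega) = 0

Step 1: d omega = sum_{i<j} (∂f_j/∂x_i - ∂f_i/∂x_j) dx_i ∧ dx_j:
  coeff of dx ∧ dy: 3*y + 3*z
  coeff of dx ∧ dz: 3*y + 2*z
  coeff of dy ∧ dz: 4*y
Step 2: Apply d again to each 2-form coefficient. The only possible 3-form in R^3 is dx ∧ dy ∧ dz, with coefficient
  ∂(coeff of dy∧dz)/∂x - ∂(coeff of dx∧dz)/∂y + ∂(coeff of dx∧dy)/∂z
  = ∂/∂x (4*y) - ∂/∂y (3*y + 2*z) + ∂/∂z (3*y + 3*z).
Each of these terms simplifies to sums of mixed partials that cancel in pairs. The result is 0 (by equality of mixed partials for smooth functions — Schwarz / Clairaut).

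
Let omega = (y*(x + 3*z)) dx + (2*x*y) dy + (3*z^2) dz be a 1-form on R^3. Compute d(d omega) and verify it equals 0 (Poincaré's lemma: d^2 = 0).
d(d omega) = 0

Step 1: d omega = sum_{i<j} (∂f_j/∂x_i - ∂f_i/∂x_j) dx_i ∧ dx_j:
  coeff of dx ∧ dy: -x + 2*y - 3*z
  coeff of dx ∧ dz: -3*y
  coeff of dy ∧ dz: 0
Step 2: Apply d again to each 2-form coefficient. The only possible 3-form in R^3 is dx ∧ dy ∧ dz, with coefficient
  ∂(coeff of dy∧dz)/∂x - ∂(coeff of dx∧dz)/∂y + ∂(coeff of dx∧dy)/∂z
  = ∂/∂x (0) - ∂/∂y (-3*y) + ∂/∂z (-x + 2*y - 3*z).
Each of these terms simplifies to sums of mixed partials that cancel in pairs. The result is 0 (by equality of mixed partials for smooth functions — Schwarz / Clairaut).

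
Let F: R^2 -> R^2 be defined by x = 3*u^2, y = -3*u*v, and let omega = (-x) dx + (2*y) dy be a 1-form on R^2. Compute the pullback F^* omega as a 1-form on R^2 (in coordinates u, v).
F^* omega = (18*u*(-u^2 + v^2)) du + (18*u^2*v) dv

Using F^*(f dg) = (f ∘ F) d(g ∘ F), substitute each coordinate x_i by F_i(u, v) in f_i, and replace dx_i by d F_i = (∂F_i/∂u) du + (∂F_i/∂v) dv.
  For the x component: f_1(F) = -3*u^2; d F_1 = (6*u) du + (0) dv
  For the y component: f_2(F) = -6*u*v; d F_2 = (-3*v) du + (-3*u) dv
Combining and collecting du, dv coefficients:
  coeff of du: 18*u*(-u^2 + v^2)
  coeff of dv: 18*u^2*v
F^* omega = (18*u*(-u^2 + v^2)) du + (18*u^2*v) dv.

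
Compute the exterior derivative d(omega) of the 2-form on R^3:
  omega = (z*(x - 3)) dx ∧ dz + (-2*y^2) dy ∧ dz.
d(omega) = 0

For a 2-form omega = sum_{i<j} g_{ij} dx_i ∧ dx_j, the exterior derivative is
  d(omega) = sum_{i<j} d(g_{ij}) ∧ dx_i ∧ dx_j = sum_{i<j, k} (∂g_{ij}/∂x_k) dx_k ∧ dx_i ∧ dx_j.
Expand each term, using dx_k ∧ dx_i ∧ dx_j = sgn(permutation) dx_{(a)} ∧ dx_{(b)} ∧ dx_{(c)} with (a < b < c) sorted:

Collecting like 3-forms: d(omega) = 0.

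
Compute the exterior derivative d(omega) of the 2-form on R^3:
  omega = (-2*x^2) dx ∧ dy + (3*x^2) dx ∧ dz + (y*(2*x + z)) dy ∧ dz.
d(omega) = (2*y) dx ∧ dy ∧ dz

For a 2-form omega = sum_{i<j} g_{ij} dx_i ∧ dx_j, the exterior derivative is
  d(omega) = sum_{i<j} d(g_{ij}) ∧ dx_i ∧ dx_j = sum_{i<j, k} (∂g_{ij}/∂x_k) dx_k ∧ dx_i ∧ dx_j.
Expand each term, using dx_k ∧ dx_i ∧ dx_j = sgn(permutation) dx_{(a)} ∧ dx_{(b)} ∧ dx_{(c)} with (a < b < c) sorted:
  d(y*(2*x + z)) includes (∂/∂x)(y*(2*x + z)) dx = (2*y) dx, which multiplied by dy ∧ dz gives (2*y) dx ∧ dy ∧ dz
Collecting like 3-forms: d(omega) = (2*y) dx ∧ dy ∧ dz.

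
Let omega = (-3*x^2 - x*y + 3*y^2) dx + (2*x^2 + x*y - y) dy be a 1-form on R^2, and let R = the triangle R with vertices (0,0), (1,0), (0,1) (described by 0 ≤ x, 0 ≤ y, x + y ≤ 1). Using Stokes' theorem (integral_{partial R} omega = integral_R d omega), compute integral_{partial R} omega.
integral_(partial R) omega = 0

Stokes: integral_partial_R omega = integral_R d omega with d omega = (∂Q/∂x - ∂P/∂y) dx ∧ dy.
  ∂Q/∂x = 4*x + y
  ∂P/∂y = -x + 6*y
  integrand = ∂Q/∂x - ∂P/∂y = 5*x - 5*y.
Integrating over R: integral_0^1 integral_0^{1-x} (5*x - 5*y) dy dx = 0.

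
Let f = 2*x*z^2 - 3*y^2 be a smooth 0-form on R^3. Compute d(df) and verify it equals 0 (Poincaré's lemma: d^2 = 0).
d(df) = 0

Step 1: df = sum_i (∂f/∂x_i) dx_i = (2*z^2) dx + (-6*y) dy + (4*x*z) dz.
Step 2: Apply d again. Using the 1-form formula, the coefficient of dx ∧ dy in d(df) is ∂^2 f/∂x ∂y - ∂^2 f/∂y ∂x = (0) - (0) = 0 (equality of mixed partials for smooth f).
Similarly for dx ∧ dz and dy ∧ dz — all coefficients vanish. So d(df) = 0.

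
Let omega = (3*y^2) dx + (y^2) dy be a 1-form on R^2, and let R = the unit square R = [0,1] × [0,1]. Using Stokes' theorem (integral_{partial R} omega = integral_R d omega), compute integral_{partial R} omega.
integral_(partial R) omega = -3

Stokes: integral_partial_R omega = integral_R d omega with d omega = (∂Q/∂x - ∂P/∂y) dx ∧ dy.
  ∂Q/∂x = 0
  ∂P/∂y = 6*y
  integrand = ∂Q/∂x - ∂P/∂y = -6*y.
Integrating over R: integral_0^1 integral_0^1 (-6*y) dx dy = -3.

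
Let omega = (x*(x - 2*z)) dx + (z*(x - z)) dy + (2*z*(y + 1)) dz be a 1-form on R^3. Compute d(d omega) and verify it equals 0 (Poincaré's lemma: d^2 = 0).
d(d omega) = 0

Step 1: d omega = sum_{i<j} (∂f_j/∂x_i - ∂f_i/∂x_j) dx_i ∧ dx_j:
  coeff of dx ∧ dy: z
  coeff of dx ∧ dz: 2*x
  coeff of dy ∧ dz: -x + 4*z
Step 2: Apply d again to each 2-form coefficient. The only possible 3-form in R^3 is dx ∧ dy ∧ dz, with coefficient
  ∂(coeff of dy∧dz)/∂x - ∂(coeff of dx∧dz)/∂y + ∂(coeff of dx∧dy)/∂z
  = ∂/∂x (-x + 4*z) - ∂/∂y (2*x) + ∂/∂z (z).
Each of these terms simplifies to sums of mixed partials that cancel in pairs. The result is 0 (by equality of mixed partials for smooth functions — Schwarz / Clairaut).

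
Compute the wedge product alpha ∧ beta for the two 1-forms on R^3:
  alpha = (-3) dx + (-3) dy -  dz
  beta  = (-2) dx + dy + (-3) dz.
alpha ∧ beta = (-9) dx ∧ dy + (7) dx ∧ dz + (10) dy ∧ dz

Distribute the wedge, using dx_i ∧ dx_j = -dx_j ∧ dx_i and dx_i ∧ dx_i = 0. For each pair (i, j) with i < j, the coefficient of dx_i ∧ dx_j in alpha ∧ beta is (alpha_i * beta_j - alpha_j * beta_i). Collecting: alpha ∧ beta = (-9) dx ∧ dy + (7) dx ∧ dz + (10) dy ∧ dz.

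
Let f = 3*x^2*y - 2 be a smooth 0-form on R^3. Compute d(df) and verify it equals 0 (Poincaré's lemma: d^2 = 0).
d(df) = 0

Step 1: df = sum_i (∂f/∂x_i) dx_i = (6*x*y) dx + (3*x^2) dy + (0) dz.
Step 2: Apply d again. Using the 1-form formula, the coefficient of dx ∧ dy in d(df) is ∂^2 f/∂x ∂y - ∂^2 f/∂y ∂x = (6*x) - (6*x) = 0 (equality of mixed partials for smooth f).
Similarly for dx ∧ dz and dy ∧ dz — all coefficients vanish. So d(df) = 0.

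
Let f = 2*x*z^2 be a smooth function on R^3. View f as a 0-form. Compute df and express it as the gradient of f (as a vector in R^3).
df = (2*z^2) dx + (0) dy + (4*x*z) dz; grad f = (2*z^2, 0, 4*x*z)

For a 0-form f, d f = (∂f/∂x) dx + (∂f/∂y) dy + (∂f/∂z) dz. The components of the vector representation are exactly the entries of grad f in Cartesian coordinates:
  ∂f/∂x = 2*z^2
  ∂f/∂y = 0
  ∂f/∂z = 4*x*z.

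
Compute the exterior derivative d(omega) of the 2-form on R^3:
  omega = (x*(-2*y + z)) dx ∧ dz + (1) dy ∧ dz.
d(omega) = (2*x) dx ∧ dy ∧ dz

For a 2-form omega = sum_{i<j} g_{ij} dx_i ∧ dx_j, the exterior derivative is
  d(omega) = sum_{i<j} d(g_{ij}) ∧ dx_i ∧ dx_j = sum_{i<j, k} (∂g_{ij}/∂x_k) dx_k ∧ dx_i ∧ dx_j.
Expand each term, using dx_k ∧ dx_i ∧ dx_j = sgn(permutation) dx_{(a)} ∧ dx_{(b)} ∧ dx_{(c)} with (a < b < c) sorted:
  d(x*(-2*y + z)) includes (∂/∂y)(x*(-2*y + z)) dy = (-2*x) dy, which multiplied by dx ∧ dz gives (2*x) dx ∧ dy ∧ dz
Collecting like 3-forms: d(omega) = (2*x) dx ∧ dy ∧ dz.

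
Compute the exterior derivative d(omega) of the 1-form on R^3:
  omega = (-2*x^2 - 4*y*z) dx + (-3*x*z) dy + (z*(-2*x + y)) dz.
d(omega) = (z) dx ∧ dy + (4*y - 2*z) dx ∧ dz + (3*x + z) dy ∧ dz

For a 1-form omega = sum_i f_i dx_i, the exterior derivative is
  d(omega) = sum_{i < j} (∂f_j/∂x_i - ∂f_i/∂x_j) dx_i ∧ dx_j.
  coefficient of dx ∧ dy: ∂f_2/∂x - ∂f_1/∂y = ∂(-3*x*z)/∂x - ∂(-2*x^2 - 4*y*z)/∂y = z
  coefficient of dx ∧ dz: ∂f_3/∂x - ∂f_1/∂z = ∂(z*(-2*x + y))/∂x - ∂(-2*x^2 - 4*y*z)/∂z = 4*y - 2*z
  coefficient of dy ∧ dz: ∂f_3/∂y - ∂f_2/∂z = ∂(z*(-2*x + y))/∂y - ∂(-3*x*z)/∂z = 3*x + z
Assembling: d(omega) = (z) dx ∧ dy + (4*y - 2*z) dx ∧ dz + (3*x + z) dy ∧ dz.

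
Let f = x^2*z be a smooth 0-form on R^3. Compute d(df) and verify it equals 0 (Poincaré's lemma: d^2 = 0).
d(df) = 0

Step 1: df = sum_i (∂f/∂x_i) dx_i = (2*x*z) dx + (0) dy + (x^2) dz.
Step 2: Apply d again. Using the 1-form formula, the coefficient of dx ∧ dy in d(df) is ∂^2 f/∂x ∂y - ∂^2 f/∂y ∂x = (0) - (0) = 0 (equality of mixed partials for smooth f).
Similarly for dx ∧ dz and dy ∧ dz — all coefficients vanish. So d(df) = 0.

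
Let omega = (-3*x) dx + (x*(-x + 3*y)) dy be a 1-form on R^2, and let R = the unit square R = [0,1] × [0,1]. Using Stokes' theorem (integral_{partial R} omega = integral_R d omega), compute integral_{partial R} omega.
integral_(partial R) omega = 1/2

Stokes: integral_partial_R omega = integral_R d omega with d omega = (∂Q/∂x - ∂P/∂y) dx ∧ dy.
  ∂Q/∂x = -2*x + 3*y
  ∂P/∂y = 0
  integrand = ∂Q/∂x - ∂P/∂y = -2*x + 3*y.
Integrating over R: integral_0^1 integral_0^1 (-2*x + 3*y) dx dy = 1/2.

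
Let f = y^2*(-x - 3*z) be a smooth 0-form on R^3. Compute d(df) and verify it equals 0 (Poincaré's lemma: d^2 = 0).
d(df) = 0

Step 1: df = sum_i (∂f/∂x_i) dx_i = (-y^2) dx + (2*y*(-x - 3*z)) dy + (-3*y^2) dz.
Step 2: Apply d again. Using the 1-form formula, the coefficient of dx ∧ dy in d(df) is ∂^2 f/∂x ∂y - ∂^2 f/∂y ∂x = (-2*y) - (-2*y) = 0 (equality of mixed partials for smooth f).
Similarly for dx ∧ dz and dy ∧ dz — all coefficients vanish. So d(df) = 0.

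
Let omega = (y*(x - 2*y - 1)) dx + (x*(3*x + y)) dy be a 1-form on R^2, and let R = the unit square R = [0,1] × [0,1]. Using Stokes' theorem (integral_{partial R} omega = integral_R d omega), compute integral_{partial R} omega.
integral_(partial R) omega = 6

Stokes: integral_partial_R omega = integral_R d omega with d omega = (∂Q/∂x - ∂P/∂y) dx ∧ dy.
  ∂Q/∂x = 6*x + y
  ∂P/∂y = x - 4*y - 1
  integrand = ∂Q/∂x - ∂P/∂y = 5*x + 5*y + 1.
Integrating over R: integral_0^1 integral_0^1 (5*x + 5*y + 1) dx dy = 6.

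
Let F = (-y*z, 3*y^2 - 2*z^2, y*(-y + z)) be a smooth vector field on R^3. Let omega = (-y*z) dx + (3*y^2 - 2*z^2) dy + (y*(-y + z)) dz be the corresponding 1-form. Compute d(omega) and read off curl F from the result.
d(omega) = (-2*y + 5*z) dy ∧ dz + (-y) dz ∧ dx + (z) dx ∧ dy; curl F = (-2*y + 5*z, -y, z)

d omega = sum_{i<j} (∂f_j/∂x_i - ∂f_i/∂x_j) dx_i ∧ dx_j. Under the identification (dy ∧ dz, dz ∧ dx, dx ∧ dy) ↔ (e_x, e_y, e_z), the coefficients are exactly the components of curl F. Compute:
  ∂R/∂y - ∂Q/∂z = (-2*y + z) - (-4*z) = -2*y + 5*z
  ∂P/∂z - ∂R/∂x = (-y) - (0) = -y
  ∂Q/∂x - ∂P/∂y = (0) - (-z) = z.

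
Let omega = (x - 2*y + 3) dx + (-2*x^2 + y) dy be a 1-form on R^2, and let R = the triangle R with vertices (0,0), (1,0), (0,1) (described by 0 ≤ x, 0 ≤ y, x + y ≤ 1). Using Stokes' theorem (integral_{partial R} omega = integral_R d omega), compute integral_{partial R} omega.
integral_(partial R) omega = 1/3

Stokes: integral_partial_R omega = integral_R d omega with d omega = (∂Q/∂x - ∂P/∂y) dx ∧ dy.
  ∂Q/∂x = -4*x
  ∂P/∂y = -2
  integrand = ∂Q/∂x - ∂P/∂y = 2 - 4*x.
Integrating over R: integral_0^1 integral_0^{1-x} (2 - 4*x) dy dx = 1/3.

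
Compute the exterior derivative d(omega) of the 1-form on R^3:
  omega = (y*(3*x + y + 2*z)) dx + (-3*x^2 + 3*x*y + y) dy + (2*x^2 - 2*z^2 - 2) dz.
d(omega) = (-9*x + y - 2*z) dx ∧ dy + (4*x - 2*y) dx ∧ dz

For a 1-form omega = sum_i f_i dx_i, the exterior derivative is
  d(omega) = sum_{i < j} (∂f_j/∂x_i - ∂f_i/∂x_j) dx_i ∧ dx_j.
  coefficient of dx ∧ dy: ∂f_2/∂x - ∂f_1/∂y = ∂(-3*x^2 + 3*x*y + y)/∂x - ∂(y*(3*x + y + 2*z))/∂y = -9*x + y - 2*z
  coefficient of dx ∧ dz: ∂f_3/∂x - ∂f_1/∂z = ∂(2*x^2 - 2*z^2 - 2)/∂x - ∂(y*(3*x + y + 2*z))/∂z = 4*x - 2*y
Assembling: d(omega) = (-9*x + y - 2*z) dx ∧ dy + (4*x - 2*y) dx ∧ dz.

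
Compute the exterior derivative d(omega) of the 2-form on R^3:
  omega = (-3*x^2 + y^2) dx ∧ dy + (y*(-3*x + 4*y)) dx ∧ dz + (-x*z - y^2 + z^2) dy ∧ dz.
d(omega) = (3*x - 8*y - z) dx ∧ dy ∧ dz

For a 2-form omega = sum_{i<j} g_{ij} dx_i ∧ dx_j, the exterior derivative is
  d(omega) = sum_{i<j} d(g_{ij}) ∧ dx_i ∧ dx_j = sum_{i<j, k} (∂g_{ij}/∂x_k) dx_k ∧ dx_i ∧ dx_j.
Expand each term, using dx_k ∧ dx_i ∧ dx_j = sgn(permutation) dx_{(a)} ∧ dx_{(b)} ∧ dx_{(c)} with (a < b < c) sorted:
  d(y*(-3*x + 4*y)) includes (∂/∂y)(y*(-3*x + 4*y)) dy = (-3*x + 8*y) dy, which multiplied by dx ∧ dz gives (3*x - 8*y) dx ∧ dy ∧ dz
  d(-x*z - y^2 + z^2) includes (∂/∂x)(-x*z - y^2 + z^2) dx = (-z) dx, which multiplied by dy ∧ dz gives (-z) dx ∧ dy ∧ dz
Collecting like 3-forms: d(omega) = (3*x - 8*y - z) dx ∧ dy ∧ dz.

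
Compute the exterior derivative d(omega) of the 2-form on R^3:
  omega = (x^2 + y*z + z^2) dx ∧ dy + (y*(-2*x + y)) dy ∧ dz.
d(omega) = (-y + 2*z) dx ∧ dy ∧ dz

For a 2-form omega = sum_{i<j} g_{ij} dx_i ∧ dx_j, the exterior derivative is
  d(omega) = sum_{i<j} d(g_{ij}) ∧ dx_i ∧ dx_j = sum_{i<j, k} (∂g_{ij}/∂x_k) dx_k ∧ dx_i ∧ dx_j.
Expand each term, using dx_k ∧ dx_i ∧ dx_j = sgn(permutation) dx_{(a)} ∧ dx_{(b)} ∧ dx_{(c)} with (a < b < c) sorted:
  d(x^2 + y*z + z^2) includes (∂/∂z)(x^2 + y*z + z^2) dz = (y + 2*z) dz, which multiplied by dx ∧ dy gives (y + 2*z) dx ∧ dy ∧ dz
  d(y*(-2*x + y)) includes (∂/∂x)(y*(-2*x + y)) dx = (-2*y) dx, which multiplied by dy ∧ dz gives (-2*y) dx ∧ dy ∧ dz
Collecting like 3-forms: d(omega) = (-y + 2*z) dx ∧ dy ∧ dz.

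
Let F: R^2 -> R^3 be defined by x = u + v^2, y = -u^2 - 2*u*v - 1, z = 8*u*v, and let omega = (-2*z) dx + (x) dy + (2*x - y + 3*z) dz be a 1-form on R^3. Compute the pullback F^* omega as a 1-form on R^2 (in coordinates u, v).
F^* omega = (8*u^2*v - 2*u^2 + 206*u*v^2 - 2*u*v + 14*v^3 + 8*v) du + (2*u*(4*u^2 + 104*u*v + 7*u - 9*v^2 + 4)) dv

Using F^*(f dg) = (f ∘ F) d(g ∘ F), substitute each coordinate x_i by F_i(u, v) in f_i, and replace dx_i by d F_i = (∂F_i/∂u) du + (∂F_i/∂v) dv.
  For the x component: f_1(F) = -16*u*v; d F_1 = (1) du + (2*v) dv
  For the y component: f_2(F) = u + v^2; d F_2 = (-2*u - 2*v) du + (-2*u) dv
  For the z component: f_3(F) = u^2 + 26*u*v + 2*u + 2*v^2 + 1; d F_3 = (8*v) du + (8*u) dv
Combining and collecting du, dv coefficients:
  coeff of du: 8*u^2*v - 2*u^2 + 206*u*v^2 - 2*u*v + 14*v^3 + 8*v
  coeff of dv: 2*u*(4*u^2 + 104*u*v + 7*u - 9*v^2 + 4)
F^* omega = (8*u^2*v - 2*u^2 + 206*u*v^2 - 2*u*v + 14*v^3 + 8*v) du + (2*u*(4*u^2 + 104*u*v + 7*u - 9*v^2 + 4)) dv.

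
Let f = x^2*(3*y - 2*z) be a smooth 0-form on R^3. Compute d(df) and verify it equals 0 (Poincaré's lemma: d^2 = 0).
d(df) = 0

Step 1: df = sum_i (∂f/∂x_i) dx_i = (2*x*(3*y - 2*z)) dx + (3*x^2) dy + (-2*x^2) dz.
Step 2: Apply d again. Using the 1-form formula, the coefficient of dx ∧ dy in d(df) is ∂^2 f/∂x ∂y - ∂^2 f/∂y ∂x = (6*x) - (6*x) = 0 (equality of mixed partials for smooth f).
Similarly for dx ∧ dz and dy ∧ dz — all coefficients vanish. So d(df) = 0.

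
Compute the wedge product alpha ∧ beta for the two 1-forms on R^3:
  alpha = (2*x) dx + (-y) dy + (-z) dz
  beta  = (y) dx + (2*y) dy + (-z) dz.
alpha ∧ beta = (y*(4*x + y)) dx ∧ dy + (z*(-2*x + y)) dx ∧ dz + (3*y*z) dy ∧ dz

Distribute the wedge, using dx_i ∧ dx_j = -dx_j ∧ dx_i and dx_i ∧ dx_i = 0. For each pair (i, j) with i < j, the coefficient of dx_i ∧ dx_j in alpha ∧ beta is (alpha_i * beta_j - alpha_j * beta_i). Collecting: alpha ∧ beta = (y*(4*x + y)) dx ∧ dy + (z*(-2*x + y)) dx ∧ dz + (3*y*z) dy ∧ dz.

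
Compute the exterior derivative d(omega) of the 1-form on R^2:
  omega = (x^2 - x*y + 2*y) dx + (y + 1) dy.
d(omega) = (x - 2) dx ∧ dy

For a 1-form omega = sum_i f_i dx_i, the exterior derivative is
  d(omega) = sum_{i < j} (∂f_j/∂x_i - ∂f_i/∂x_j) dx_i ∧ dx_j.
  coefficient of dx ∧ dy: ∂f_2/∂x - ∂f_1/∂y = ∂(y + 1)/∂x - ∂(x^2 - x*y + 2*y)/∂y = x - 2
Assembling: d(omega) = (x - 2) dx ∧ dy.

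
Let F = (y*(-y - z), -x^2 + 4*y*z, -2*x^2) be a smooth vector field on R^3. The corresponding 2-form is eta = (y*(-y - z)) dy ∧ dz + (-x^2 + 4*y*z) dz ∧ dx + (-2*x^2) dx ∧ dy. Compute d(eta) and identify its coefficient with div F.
d(eta) = (4*z) dx ∧ dy ∧ dz; div F = 4*z

For a 2-form in R^3 of the form above, applying d gives a 3-form with coefficient ∂P/∂x + ∂Q/∂y + ∂R/∂z:
  ∂P/∂x = 0
  ∂Q/∂y = 4*z
  ∂R/∂z = 0
Sum = 4*z, which is exactly div F.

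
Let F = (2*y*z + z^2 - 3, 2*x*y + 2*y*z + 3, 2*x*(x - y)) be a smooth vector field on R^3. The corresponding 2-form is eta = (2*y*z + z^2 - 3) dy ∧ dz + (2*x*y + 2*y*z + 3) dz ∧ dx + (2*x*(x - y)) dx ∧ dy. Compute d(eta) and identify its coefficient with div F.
d(eta) = (2*x + 2*z) dx ∧ dy ∧ dz; div F = 2*x + 2*z

For a 2-form in R^3 of the form above, applying d gives a 3-form with coefficient ∂P/∂x + ∂Q/∂y + ∂R/∂z:
  ∂P/∂x = 0
  ∂Q/∂y = 2*x + 2*z
  ∂R/∂z = 0
Sum = 2*x + 2*z, which is exactly div F.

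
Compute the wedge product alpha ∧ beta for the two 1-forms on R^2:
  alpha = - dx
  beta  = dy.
alpha ∧ beta = (-1) dx ∧ dy

Distribute the wedge, using dx_i ∧ dx_j = -dx_j ∧ dx_i and dx_i ∧ dx_i = 0. For each pair (i, j) with i < j, the coefficient of dx_i ∧ dx_j in alpha ∧ beta is (alpha_i * beta_j - alpha_j * beta_i). Collecting: alpha ∧ beta = (-1) dx ∧ dy.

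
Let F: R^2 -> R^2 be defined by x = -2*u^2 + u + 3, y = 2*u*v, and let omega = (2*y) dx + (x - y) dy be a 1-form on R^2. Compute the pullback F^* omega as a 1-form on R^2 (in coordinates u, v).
F^* omega = (2*v*(-10*u^2 - 2*u*v + 3*u + 3)) du + (2*u*(-2*u^2 - 2*u*v + u + 3)) dv

Using F^*(f dg) = (f ∘ F) d(g ∘ F), substitute each coordinate x_i by F_i(u, v) in f_i, and replace dx_i by d F_i = (∂F_i/∂u) du + (∂F_i/∂v) dv.
  For the x component: f_1(F) = 4*u*v; d F_1 = (1 - 4*u) du + (0) dv
  For the y component: f_2(F) = -2*u^2 - 2*u*v + u + 3; d F_2 = (2*v) du + (2*u) dv
Combining and collecting du, dv coefficients:
  coeff of du: 2*v*(-10*u^2 - 2*u*v + 3*u + 3)
  coeff of dv: 2*u*(-2*u^2 - 2*u*v + u + 3)
F^* omega = (2*v*(-10*u^2 - 2*u*v + 3*u + 3)) du + (2*u*(-2*u^2 - 2*u*v + u + 3)) dv.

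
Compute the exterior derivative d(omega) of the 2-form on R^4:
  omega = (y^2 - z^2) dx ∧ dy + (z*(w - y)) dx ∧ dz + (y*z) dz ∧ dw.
d(omega) = (-z) dx ∧ dy ∧ dz + (z) dx ∧ dz ∧ dw + (z) dy ∧ dz ∧ dw

For a 2-form omega = sum_{i<j} g_{ij} dx_i ∧ dx_j, the exterior derivative is
  d(omega) = sum_{i<j} d(g_{ij}) ∧ dx_i ∧ dx_j = sum_{i<j, k} (∂g_{ij}/∂x_k) dx_k ∧ dx_i ∧ dx_j.
Expand each term, using dx_k ∧ dx_i ∧ dx_j = sgn(permutation) dx_{(a)} ∧ dx_{(b)} ∧ dx_{(c)} with (a < b < c) sorted:
  d(y^2 - z^2) includes (∂/∂z)(y^2 - z^2) dz = (-2*z) dz, which multiplied by dx ∧ dy gives (-2*z) dx ∧ dy ∧ dz
  d(z*(w - y)) includes (∂/∂y)(z*(w - y)) dy = (-z) dy, which multiplied by dx ∧ dz gives (z) dx ∧ dy ∧ dz
  d(z*(w - y)) includes (∂/∂w)(z*(w - y)) dw = (z) dw, which multiplied by dx ∧ dz gives (z) dx ∧ dz ∧ dw
  d(y*z) includes (∂/∂y)(y*z) dy = (z) dy, which multiplied by dz ∧ dw gives (z) dy ∧ dz ∧ dw
Collecting like 3-forms: d(omega) = (-z) dx ∧ dy ∧ dz + (z) dx ∧ dz ∧ dw + (z) dy ∧ dz ∧ dw.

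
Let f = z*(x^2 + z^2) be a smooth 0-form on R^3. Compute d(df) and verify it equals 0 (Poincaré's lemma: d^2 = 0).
d(df) = 0

Step 1: df = sum_i (∂f/∂x_i) dx_i = (2*x*z) dx + (0) dy + (x^2 + 3*z^2) dz.
Step 2: Apply d again. Using the 1-form formula, the coefficient of dx ∧ dy in d(df) is ∂^2 f/∂x ∂y - ∂^2 f/∂y ∂x = (0) - (0) = 0 (equality of mixed partials for smooth f).
Similarly for dx ∧ dz and dy ∧ dz — all coefficients vanish. So d(df) = 0.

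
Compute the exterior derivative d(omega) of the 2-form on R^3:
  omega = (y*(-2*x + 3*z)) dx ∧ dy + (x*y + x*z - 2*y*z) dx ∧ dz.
d(omega) = (-x + 3*y + 2*z) dx ∧ dy ∧ dz

For a 2-form omega = sum_{i<j} g_{ij} dx_i ∧ dx_j, the exterior derivative is
  d(omega) = sum_{i<j} d(g_{ij}) ∧ dx_i ∧ dx_j = sum_{i<j, k} (∂g_{ij}/∂x_k) dx_k ∧ dx_i ∧ dx_j.
Expand each term, using dx_k ∧ dx_i ∧ dx_j = sgn(permutation) dx_{(a)} ∧ dx_{(b)} ∧ dx_{(c)} with (a < b < c) sorted:
  d(y*(-2*x + 3*z)) includes (∂/∂z)(y*(-2*x + 3*z)) dz = (3*y) dz, which multiplied by dx ∧ dy gives (3*y) dx ∧ dy ∧ dz
  d(x*y + x*z - 2*y*z) includes (∂/∂y)(x*y + x*z - 2*y*z) dy = (x - 2*z) dy, which multiplied by dx ∧ dz gives (-x + 2*z) dx ∧ dy ∧ dz
Collecting like 3-forms: d(omega) = (-x + 3*y + 2*z) dx ∧ dy ∧ dz.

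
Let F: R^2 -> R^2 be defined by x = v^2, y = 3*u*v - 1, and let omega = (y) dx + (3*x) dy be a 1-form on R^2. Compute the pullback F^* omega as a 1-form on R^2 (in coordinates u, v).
F^* omega = (9*v^3) du + (v*(15*u*v - 2)) dv

Using F^*(f dg) = (f ∘ F) d(g ∘ F), substitute each coordinate x_i by F_i(u, v) in f_i, and replace dx_i by d F_i = (∂F_i/∂u) du + (∂F_i/∂v) dv.
  For the x component: f_1(F) = 3*u*v - 1; d F_1 = (0) du + (2*v) dv
  For the y component: f_2(F) = 3*v^2; d F_2 = (3*v) du + (3*u) dv
Combining and collecting du, dv coefficients:
  coeff of du: 9*v^3
  coeff of dv: v*(15*u*v - 2)
F^* omega = (9*v^3) du + (v*(15*u*v - 2)) dv.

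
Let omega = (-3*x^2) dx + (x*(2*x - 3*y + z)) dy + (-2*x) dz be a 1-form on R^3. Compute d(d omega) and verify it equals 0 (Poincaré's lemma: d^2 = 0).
d(d omega) = 0

Step 1: d omega = sum_{i<j} (∂f_j/∂x_i - ∂f_i/∂x_j) dx_i ∧ dx_j:
  coeff of dx ∧ dy: 4*x - 3*y + z
  coeff of dx ∧ dz: -2
  coeff of dy ∧ dz: -x
Step 2: Apply d again to each 2-form coefficient. The only possible 3-form in R^3 is dx ∧ dy ∧ dz, with coefficient
  ∂(coeff of dy∧dz)/∂x - ∂(coeff of dx∧dz)/∂y + ∂(coeff of dx∧dy)/∂z
  = ∂/∂x (-x) - ∂/∂y (-2) + ∂/∂z (4*x - 3*y + z).
Each of these terms simplifies to sums of mixed partials that cancel in pairs. The result is 0 (by equality of mixed partials for smooth functions — Schwarz / Clairaut).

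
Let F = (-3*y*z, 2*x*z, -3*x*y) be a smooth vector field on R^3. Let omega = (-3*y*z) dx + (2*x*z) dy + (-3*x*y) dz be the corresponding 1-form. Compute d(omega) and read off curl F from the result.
d(omega) = (-5*x) dy ∧ dz + (0) dz ∧ dx + (5*z) dx ∧ dy; curl F = (-5*x, 0, 5*z)

d omega = sum_{i<j} (∂f_j/∂x_i - ∂f_i/∂x_j) dx_i ∧ dx_j. Under the identification (dy ∧ dz, dz ∧ dx, dx ∧ dy) ↔ (e_x, e_y, e_z), the coefficients are exactly the components of curl F. Compute:
  ∂R/∂y - ∂Q/∂z = (-3*x) - (2*x) = -5*x
  ∂P/∂z - ∂R/∂x = (-3*y) - (-3*y) = 0
  ∂Q/∂x - ∂P/∂y = (2*z) - (-3*z) = 5*z.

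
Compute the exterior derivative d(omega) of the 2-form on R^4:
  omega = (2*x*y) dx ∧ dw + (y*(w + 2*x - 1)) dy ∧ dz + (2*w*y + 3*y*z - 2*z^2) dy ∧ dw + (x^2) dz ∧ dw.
d(omega) = (-2*x) dx ∧ dy ∧ dw + (2*y) dx ∧ dy ∧ dz + (-2*y + 4*z) dy ∧ dz ∧ dw + (2*x) dx ∧ dz ∧ dw

For a 2-form omega = sum_{i<j} g_{ij} dx_i ∧ dx_j, the exterior derivative is
  d(omega) = sum_{i<j} d(g_{ij}) ∧ dx_i ∧ dx_j = sum_{i<j, k} (∂g_{ij}/∂x_k) dx_k ∧ dx_i ∧ dx_j.
Expand each term, using dx_k ∧ dx_i ∧ dx_j = sgn(permutation) dx_{(a)} ∧ dx_{(b)} ∧ dx_{(c)} with (a < b < c) sorted:
  d(2*x*y) includes (∂/∂y)(2*x*y) dy = (2*x) dy, which multiplied by dx ∧ dw gives (-2*x) dx ∧ dy ∧ dw
  d(y*(w + 2*x - 1)) includes (∂/∂x)(y*(w + 2*x - 1)) dx = (2*y) dx, which multiplied by dy ∧ dz gives (2*y) dx ∧ dy ∧ dz
  d(y*(w + 2*x - 1)) includes (∂/∂w)(y*(w + 2*x - 1)) dw = (y) dw, which multiplied by dy ∧ dz gives (y) dy ∧ dz ∧ dw
  d(2*w*y + 3*y*z - 2*z^2) includes (∂/∂z)(2*w*y + 3*y*z - 2*z^2) dz = (3*y - 4*z) dz, which multiplied by dy ∧ dw gives (-3*y + 4*z) dy ∧ dz ∧ dw
  d(x^2) includes (∂/∂x)(x^2) dx = (2*x) dx, which multiplied by dz ∧ dw gives (2*x) dx ∧ dz ∧ dw
Collecting like 3-forms: d(omega) = (-2*x) dx ∧ dy ∧ dw + (2*y) dx ∧ dy ∧ dz + (-2*y + 4*z) dy ∧ dz ∧ dw + (2*x) dx ∧ dz ∧ dw.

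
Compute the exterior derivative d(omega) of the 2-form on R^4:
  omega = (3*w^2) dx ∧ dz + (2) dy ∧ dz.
d(omega) = (6*w) dx ∧ dz ∧ dw

For a 2-form omega = sum_{i<j} g_{ij} dx_i ∧ dx_j, the exterior derivative is
  d(omega) = sum_{i<j} d(g_{ij}) ∧ dx_i ∧ dx_j = sum_{i<j, k} (∂g_{ij}/∂x_k) dx_k ∧ dx_i ∧ dx_j.
Expand each term, using dx_k ∧ dx_i ∧ dx_j = sgn(permutation) dx_{(a)} ∧ dx_{(b)} ∧ dx_{(c)} with (a < b < c) sorted:
  d(3*w^2) includes (∂/∂w)(3*w^2) dw = (6*w) dw, which multiplied by dx ∧ dz gives (6*w) dx ∧ dz ∧ dw
Collecting like 3-forms: d(omega) = (6*w) dx ∧ dz ∧ dw.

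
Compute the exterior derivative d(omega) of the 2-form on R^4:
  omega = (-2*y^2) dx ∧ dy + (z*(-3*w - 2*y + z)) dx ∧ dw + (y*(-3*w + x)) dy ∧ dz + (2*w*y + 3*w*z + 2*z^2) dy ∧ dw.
d(omega) = (2*z) dx ∧ dy ∧ dw + (3*w + 2*y - 2*z) dx ∧ dz ∧ dw + (y) dx ∧ dy ∧ dz + (-3*w - 3*y - 4*z) dy ∧ dz ∧ dw

For a 2-form omega = sum_{i<j} g_{ij} dx_i ∧ dx_j, the exterior derivative is
  d(omega) = sum_{i<j} d(g_{ij}) ∧ dx_i ∧ dx_j = sum_{i<j, k} (∂g_{ij}/∂x_k) dx_k ∧ dx_i ∧ dx_j.
Expand each term, using dx_k ∧ dx_i ∧ dx_j = sgn(permutation) dx_{(a)} ∧ dx_{(b)} ∧ dx_{(c)} with (a < b < c) sorted:
  d(z*(-3*w - 2*y + z)) includes (∂/∂y)(z*(-3*w - 2*y + z)) dy = (-2*z) dy, which multiplied by dx ∧ dw gives (2*z) dx ∧ dy ∧ dw
  d(z*(-3*w - 2*y + z)) includes (∂/∂z)(z*(-3*w - 2*y + z)) dz = (-3*w - 2*y + 2*z) dz, which multiplied by dx ∧ dw gives (3*w + 2*y - 2*z) dx ∧ dz ∧ dw
  d(y*(-3*w + x)) includes (∂/∂x)(y*(-3*w + x)) dx = (y) dx, which multiplied by dy ∧ dz gives (y) dx ∧ dy ∧ dz
  d(y*(-3*w + x)) includes (∂/∂w)(y*(-3*w + x)) dw = (-3*y) dw, which multiplied by dy ∧ dz gives (-3*y) dy ∧ dz ∧ dw
  d(2*w*y + 3*w*z + 2*z^2) includes (∂/∂z)(2*w*y + 3*w*z + 2*z^2) dz = (3*w + 4*z) dz, which multiplied by dy ∧ dw gives (-3*w - 4*z) dy ∧ dz ∧ dw
Collecting like 3-forms: d(omega) = (2*z) dx ∧ dy ∧ dw + (3*w + 2*y - 2*z) dx ∧ dz ∧ dw + (y) dx ∧ dy ∧ dz + (-3*w - 3*y - 4*z) dy ∧ dz ∧ dw.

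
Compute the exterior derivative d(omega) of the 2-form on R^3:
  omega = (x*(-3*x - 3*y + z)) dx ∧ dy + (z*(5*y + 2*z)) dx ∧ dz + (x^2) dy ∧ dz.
d(omega) = (3*x - 5*z) dx ∧ dy ∧ dz

For a 2-form omega = sum_{i<j} g_{ij} dx_i ∧ dx_j, the exterior derivative is
  d(omega) = sum_{i<j} d(g_{ij}) ∧ dx_i ∧ dx_j = sum_{i<j, k} (∂g_{ij}/∂x_k) dx_k ∧ dx_i ∧ dx_j.
Expand each term, using dx_k ∧ dx_i ∧ dx_j = sgn(permutation) dx_{(a)} ∧ dx_{(b)} ∧ dx_{(c)} with (a < b < c) sorted:
  d(x*(-3*x - 3*y + z)) includes (∂/∂z)(x*(-3*x - 3*y + z)) dz = (x) dz, which multiplied by dx ∧ dy gives (x) dx ∧ dy ∧ dz
  d(z*(5*y + 2*z)) includes (∂/∂y)(z*(5*y + 2*z)) dy = (5*z) dy, which multiplied by dx ∧ dz gives (-5*z) dx ∧ dy ∧ dz
  d(x^2) includes (∂/∂x)(x^2) dx = (2*x) dx, which multiplied by dy ∧ dz gives (2*x) dx ∧ dy ∧ dz
Collecting like 3-forms: d(omega) = (3*x - 5*z) dx ∧ dy ∧ dz.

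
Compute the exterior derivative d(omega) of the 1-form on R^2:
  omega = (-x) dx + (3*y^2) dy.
d(omega) = 0

For a 1-form omega = sum_i f_i dx_i, the exterior derivative is
  d(omega) = sum_{i < j} (∂f_j/∂x_i - ∂f_i/∂x_j) dx_i ∧ dx_j.

Assembling: d(omega) = 0.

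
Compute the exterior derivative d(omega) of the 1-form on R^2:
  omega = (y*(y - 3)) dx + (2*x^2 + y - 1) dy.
d(omega) = (4*x - 2*y + 3) dx ∧ dy

For a 1-form omega = sum_i f_i dx_i, the exterior derivative is
  d(omega) = sum_{i < j} (∂f_j/∂x_i - ∂f_i/∂x_j) dx_i ∧ dx_j.
  coefficient of dx ∧ dy: ∂f_2/∂x - ∂f_1/∂y = ∂(2*x^2 + y - 1)/∂x - ∂(y*(y - 3))/∂y = 4*x - 2*y + 3
Assembling: d(omega) = (4*x - 2*y + 3) dx ∧ dy.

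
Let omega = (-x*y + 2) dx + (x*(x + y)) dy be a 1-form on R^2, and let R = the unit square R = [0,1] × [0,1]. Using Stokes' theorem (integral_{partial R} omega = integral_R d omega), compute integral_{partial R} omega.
integral_(partial R) omega = 2

Stokes: integral_partial_R omega = integral_R d omega with d omega = (∂Q/∂x - ∂P/∂y) dx ∧ dy.
  ∂Q/∂x = 2*x + y
  ∂P/∂y = -x
  integrand = ∂Q/∂x - ∂P/∂y = 3*x + y.
Integrating over R: integral_0^1 integral_0^1 (3*x + y) dx dy = 2.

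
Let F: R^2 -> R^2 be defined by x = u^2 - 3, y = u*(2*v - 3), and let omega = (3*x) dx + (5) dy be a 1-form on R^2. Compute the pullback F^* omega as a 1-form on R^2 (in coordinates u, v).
F^* omega = (6*u^3 - 18*u + 10*v - 15) du + (10*u) dv

Using F^*(f dg) = (f ∘ F) d(g ∘ F), substitute each coordinate x_i by F_i(u, v) in f_i, and replace dx_i by d F_i = (∂F_i/∂u) du + (∂F_i/∂v) dv.
  For the x component: f_1(F) = 3*u^2 - 9; d F_1 = (2*u) du + (0) dv
  For the y component: f_2(F) = 5; d F_2 = (2*v - 3) du + (2*u) dv
Combining and collecting du, dv coefficients:
  coeff of du: 6*u^3 - 18*u + 10*v - 15
  coeff of dv: 10*u
F^* omega = (6*u^3 - 18*u + 10*v - 15) du + (10*u) dv.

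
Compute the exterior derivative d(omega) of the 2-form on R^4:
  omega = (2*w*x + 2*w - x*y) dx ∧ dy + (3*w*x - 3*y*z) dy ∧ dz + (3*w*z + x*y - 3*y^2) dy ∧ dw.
d(omega) = (2*x + y + 2) dx ∧ dy ∧ dw + (3*w) dx ∧ dy ∧ dz + (-3*w + 3*x) dy ∧ dz ∧ dw

For a 2-form omega = sum_{i<j} g_{ij} dx_i ∧ dx_j, the exterior derivative is
  d(omega) = sum_{i<j} d(g_{ij}) ∧ dx_i ∧ dx_j = sum_{i<j, k} (∂g_{ij}/∂x_k) dx_k ∧ dx_i ∧ dx_j.
Expand each term, using dx_k ∧ dx_i ∧ dx_j = sgn(permutation) dx_{(a)} ∧ dx_{(b)} ∧ dx_{(c)} with (a < b < c) sorted:
  d(2*w*x + 2*w - x*y) includes (∂/∂w)(2*w*x + 2*w - x*y) dw = (2*x + 2) dw, which multiplied by dx ∧ dy gives (2*x + 2) dx ∧ dy ∧ dw
  d(3*w*x - 3*y*z) includes (∂/∂x)(3*w*x - 3*y*z) dx = (3*w) dx, which multiplied by dy ∧ dz gives (3*w) dx ∧ dy ∧ dz
  d(3*w*x - 3*y*z) includes (∂/∂w)(3*w*x - 3*y*z) dw = (3*x) dw, which multiplied by dy ∧ dz gives (3*x) dy ∧ dz ∧ dw
  d(3*w*z + x*y - 3*y^2) includes (∂/∂x)(3*w*z + x*y - 3*y^2) dx = (y) dx, which multiplied by dy ∧ dw gives (y) dx ∧ dy ∧ dw
  d(3*w*z + x*y - 3*y^2) includes (∂/∂z)(3*w*z + x*y - 3*y^2) dz = (3*w) dz, which multiplied by dy ∧ dw gives (-3*w) dy ∧ dz ∧ dw
Collecting like 3-forms: d(omega) = (2*x + y + 2) dx ∧ dy ∧ dw + (3*w) dx ∧ dy ∧ dz + (-3*w + 3*x) dy ∧ dz ∧ dw.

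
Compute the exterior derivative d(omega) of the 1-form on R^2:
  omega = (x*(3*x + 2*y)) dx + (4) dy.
d(omega) = (-2*x) dx ∧ dy

For a 1-form omega = sum_i f_i dx_i, the exterior derivative is
  d(omega) = sum_{i < j} (∂f_j/∂x_i - ∂f_i/∂x_j) dx_i ∧ dx_j.
  coefficient of dx ∧ dy: ∂f_2/∂x - ∂f_1/∂y = ∂(4)/∂x - ∂(x*(3*x + 2*y))/∂y = -2*x
Assembling: d(omega) = (-2*x) dx ∧ dy.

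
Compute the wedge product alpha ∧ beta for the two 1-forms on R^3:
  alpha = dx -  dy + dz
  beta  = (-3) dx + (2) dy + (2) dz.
alpha ∧ beta = (-1) dx ∧ dy + (5) dx ∧ dz + (-4) dy ∧ dz

Distribute the wedge, using dx_i ∧ dx_j = -dx_j ∧ dx_i and dx_i ∧ dx_i = 0. For each pair (i, j) with i < j, the coefficient of dx_i ∧ dx_j in alpha ∧ beta is (alpha_i * beta_j - alpha_j * beta_i). Collecting: alpha ∧ beta = (-1) dx ∧ dy + (5) dx ∧ dz + (-4) dy ∧ dz.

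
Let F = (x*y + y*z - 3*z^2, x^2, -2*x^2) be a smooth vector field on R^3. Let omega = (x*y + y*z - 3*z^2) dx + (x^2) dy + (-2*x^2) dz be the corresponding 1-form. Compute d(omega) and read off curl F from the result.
d(omega) = (0) dy ∧ dz + (4*x + y - 6*z) dz ∧ dx + (x - z) dx ∧ dy; curl F = (0, 4*x + y - 6*z, x - z)

d omega = sum_{i<j} (∂f_j/∂x_i - ∂f_i/∂x_j) dx_i ∧ dx_j. Under the identification (dy ∧ dz, dz ∧ dx, dx ∧ dy) ↔ (e_x, e_y, e_z), the coefficients are exactly the components of curl F. Compute:
  ∂R/∂y - ∂Q/∂z = (0) - (0) = 0
  ∂P/∂z - ∂R/∂x = (y - 6*z) - (-4*x) = 4*x + y - 6*z
  ∂Q/∂x - ∂P/∂y = (2*x) - (x + z) = x - z.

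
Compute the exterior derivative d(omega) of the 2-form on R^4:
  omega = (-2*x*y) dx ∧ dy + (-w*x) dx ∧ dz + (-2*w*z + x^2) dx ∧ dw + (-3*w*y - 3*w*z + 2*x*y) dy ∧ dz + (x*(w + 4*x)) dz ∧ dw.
d(omega) = (3*w + 7*x) dx ∧ dz ∧ dw + (2*y) dx ∧ dy ∧ dz + (-3*y - 3*z) dy ∧ dz ∧ dw

For a 2-form omega = sum_{i<j} g_{ij} dx_i ∧ dx_j, the exterior derivative is
  d(omega) = sum_{i<j} d(g_{ij}) ∧ dx_i ∧ dx_j = sum_{i<j, k} (∂g_{ij}/∂x_k) dx_k ∧ dx_i ∧ dx_j.
Expand each term, using dx_k ∧ dx_i ∧ dx_j = sgn(permutation) dx_{(a)} ∧ dx_{(b)} ∧ dx_{(c)} with (a < b < c) sorted:
  d(-w*x) includes (∂/∂w)(-w*x) dw = (-x) dw, which multiplied by dx ∧ dz gives (-x) dx ∧ dz ∧ dw
  d(-2*w*z + x^2) includes (∂/∂z)(-2*w*z + x^2) dz = (-2*w) dz, which multiplied by dx ∧ dw gives (2*w) dx ∧ dz ∧ dw
  d(-3*w*y - 3*w*z + 2*x*y) includes (∂/∂x)(-3*w*y - 3*w*z + 2*x*y) dx = (2*y) dx, which multiplied by dy ∧ dz gives (2*y) dx ∧ dy ∧ dz
  d(-3*w*y - 3*w*z + 2*x*y) includes (∂/∂w)(-3*w*y - 3*w*z + 2*x*y) dw = (-3*y - 3*z) dw, which multiplied by dy ∧ dz gives (-3*y - 3*z) dy ∧ dz ∧ dw
  d(x*(w + 4*x)) includes (∂/∂x)(x*(w + 4*x)) dx = (w + 8*x) dx, which multiplied by dz ∧ dw gives (w + 8*x) dx ∧ dz ∧ dw
Collecting like 3-forms: d(omega) = (3*w + 7*x) dx ∧ dz ∧ dw + (2*y) dx ∧ dy ∧ dz + (-3*y - 3*z) dy ∧ dz ∧ dw.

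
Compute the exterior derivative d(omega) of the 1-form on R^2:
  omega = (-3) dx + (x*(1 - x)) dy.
d(omega) = (1 - 2*x) dx ∧ dy

For a 1-form omega = sum_i f_i dx_i, the exterior derivative is
  d(omega) = sum_{i < j} (∂f_j/∂x_i - ∂f_i/∂x_j) dx_i ∧ dx_j.
  coefficient of dx ∧ dy: ∂f_2/∂x - ∂f_1/∂y = ∂(x*(1 - x))/∂x - ∂(-3)/∂y = 1 - 2*x
Assembling: d(omega) = (1 - 2*x) dx ∧ dy.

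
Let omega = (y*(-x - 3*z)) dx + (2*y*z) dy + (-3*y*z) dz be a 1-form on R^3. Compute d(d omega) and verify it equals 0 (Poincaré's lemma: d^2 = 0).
d(d omega) = 0

Step 1: d omega = sum_{i<j} (∂f_j/∂x_i - ∂f_i/∂x_j) dx_i ∧ dx_j:
  coeff of dx ∧ dy: x + 3*z
  coeff of dx ∧ dz: 3*y
  coeff of dy ∧ dz: -2*y - 3*z
Step 2: Apply d again to each 2-form coefficient. The only possible 3-form in R^3 is dx ∧ dy ∧ dz, with coefficient
  ∂(coeff of dy∧dz)/∂x - ∂(coeff of dx∧dz)/∂y + ∂(coeff of dx∧dy)/∂z
  = ∂/∂x (-2*y - 3*z) - ∂/∂y (3*y) + ∂/∂z (x + 3*z).
Each of these terms simplifies to sums of mixed partials that cancel in pairs. The result is 0 (by equality of mixed partials for smooth functions — Schwarz / Clairaut).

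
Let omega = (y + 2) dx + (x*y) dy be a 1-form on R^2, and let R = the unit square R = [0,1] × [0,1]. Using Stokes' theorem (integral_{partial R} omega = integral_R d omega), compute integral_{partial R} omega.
integral_(partial R) omega = -1/2

Stokes: integral_partial_R omega = integral_R d omega with d omega = (∂Q/∂x - ∂P/∂y) dx ∧ dy.
  ∂Q/∂x = y
  ∂P/∂y = 1
  integrand = ∂Q/∂x - ∂P/∂y = y - 1.
Integrating over R: integral_0^1 integral_0^1 (y - 1) dx dy = -1/2.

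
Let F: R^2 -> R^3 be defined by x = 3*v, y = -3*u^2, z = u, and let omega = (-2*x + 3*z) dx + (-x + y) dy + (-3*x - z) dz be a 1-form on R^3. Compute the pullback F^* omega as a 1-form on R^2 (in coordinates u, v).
F^* omega = (18*u^3 + 18*u*v - u - 9*v) du + (9*u - 18*v) dv

Using F^*(f dg) = (f ∘ F) d(g ∘ F), substitute each coordinate x_i by F_i(u, v) in f_i, and replace dx_i by d F_i = (∂F_i/∂u) du + (∂F_i/∂v) dv.
  For the x component: f_1(F) = 3*u - 6*v; d F_1 = (0) du + (3) dv
  For the y component: f_2(F) = -3*u^2 - 3*v; d F_2 = (-6*u) du + (0) dv
  For the z component: f_3(F) = -u - 9*v; d F_3 = (1) du + (0) dv
Combining and collecting du, dv coefficients:
  coeff of du: 18*u^3 + 18*u*v - u - 9*v
  coeff of dv: 9*u - 18*v
F^* omega = (18*u^3 + 18*u*v - u - 9*v) du + (9*u - 18*v) dv.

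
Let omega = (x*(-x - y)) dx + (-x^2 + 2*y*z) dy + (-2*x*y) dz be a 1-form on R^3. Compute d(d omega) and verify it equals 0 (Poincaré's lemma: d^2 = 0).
d(d omega) = 0

Step 1: d omega = sum_{i<j} (∂f_j/∂x_i - ∂f_i/∂x_j) dx_i ∧ dx_j:
  coeff of dx ∧ dy: -x
  coeff of dx ∧ dz: -2*y
  coeff of dy ∧ dz: -2*x - 2*y
Step 2: Apply d again to each 2-form coefficient. The only possible 3-form in R^3 is dx ∧ dy ∧ dz, with coefficient
  ∂(coeff of dy∧dz)/∂x - ∂(coeff of dx∧dz)/∂y + ∂(coeff of dx∧dy)/∂z
  = ∂/∂x (-2*x - 2*y) - ∂/∂y (-2*y) + ∂/∂z (-x).
Each of these terms simplifies to sums of mixed partials that cancel in pairs. The result is 0 (by equality of mixed partials for smooth functions — Schwarz / Clairaut).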